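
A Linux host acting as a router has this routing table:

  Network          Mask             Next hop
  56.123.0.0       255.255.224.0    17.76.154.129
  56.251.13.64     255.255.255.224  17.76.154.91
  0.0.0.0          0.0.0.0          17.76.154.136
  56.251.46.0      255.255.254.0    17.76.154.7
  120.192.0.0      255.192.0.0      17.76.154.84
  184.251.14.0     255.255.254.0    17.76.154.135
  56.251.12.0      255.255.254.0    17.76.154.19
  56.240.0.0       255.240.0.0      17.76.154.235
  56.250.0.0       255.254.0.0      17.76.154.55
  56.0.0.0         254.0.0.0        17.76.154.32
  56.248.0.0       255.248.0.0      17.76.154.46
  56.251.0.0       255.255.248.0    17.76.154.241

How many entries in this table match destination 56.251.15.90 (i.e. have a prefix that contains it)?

5

Prefixes containing 56.251.15.90:
  0.0.0.0/0 (default, matches everything)
  56.0.0.0/7 (56.0.0.0 - 57.255.255.255)
  56.240.0.0/12 (56.240.0.0 - 56.255.255.255)
  56.248.0.0/13 (56.248.0.0 - 56.255.255.255)
  56.250.0.0/15 (56.250.0.0 - 56.251.255.255)
Total matching entries: 5.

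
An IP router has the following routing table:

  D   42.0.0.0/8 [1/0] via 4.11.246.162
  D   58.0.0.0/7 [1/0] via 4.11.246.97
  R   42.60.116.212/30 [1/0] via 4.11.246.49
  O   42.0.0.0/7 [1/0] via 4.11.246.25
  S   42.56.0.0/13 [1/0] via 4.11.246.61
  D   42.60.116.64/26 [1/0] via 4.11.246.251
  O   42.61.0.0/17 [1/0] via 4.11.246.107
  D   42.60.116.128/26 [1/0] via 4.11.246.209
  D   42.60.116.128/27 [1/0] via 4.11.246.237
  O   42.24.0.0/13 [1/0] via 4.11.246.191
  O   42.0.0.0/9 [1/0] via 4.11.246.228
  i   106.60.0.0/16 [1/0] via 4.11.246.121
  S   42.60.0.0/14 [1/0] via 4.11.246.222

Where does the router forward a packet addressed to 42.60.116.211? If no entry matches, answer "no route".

Routes whose prefix contains 42.60.116.211:
  42.0.0.0/7 (42.0.0.0 - 43.255.255.255) -> 4.11.246.25
  42.0.0.0/8 (42.0.0.0 - 42.255.255.255) -> 4.11.246.162
  42.0.0.0/9 (42.0.0.0 - 42.127.255.255) -> 4.11.246.228
  42.56.0.0/13 (42.56.0.0 - 42.63.255.255) -> 4.11.246.61
  42.60.0.0/14 (42.60.0.0 - 42.63.255.255) -> 4.11.246.222
More-specific entries that do NOT match:
  42.60.116.212/30 (42.60.116.212 - 42.60.116.215) does not contain 42.60.116.211
  42.60.116.128/27 (42.60.116.128 - 42.60.116.159) does not contain 42.60.116.211
  42.60.116.64/26 (42.60.116.64 - 42.60.116.127) does not contain 42.60.116.211
  42.60.116.128/26 (42.60.116.128 - 42.60.116.191) does not contain 42.60.116.211
  42.61.0.0/17 (42.61.0.0 - 42.61.127.255) does not contain 42.60.116.211
  106.60.0.0/16 (106.60.0.0 - 106.60.255.255) does not contain 42.60.116.211
Longest matching prefix is /14 -> next hop 4.11.246.222.

4.11.246.222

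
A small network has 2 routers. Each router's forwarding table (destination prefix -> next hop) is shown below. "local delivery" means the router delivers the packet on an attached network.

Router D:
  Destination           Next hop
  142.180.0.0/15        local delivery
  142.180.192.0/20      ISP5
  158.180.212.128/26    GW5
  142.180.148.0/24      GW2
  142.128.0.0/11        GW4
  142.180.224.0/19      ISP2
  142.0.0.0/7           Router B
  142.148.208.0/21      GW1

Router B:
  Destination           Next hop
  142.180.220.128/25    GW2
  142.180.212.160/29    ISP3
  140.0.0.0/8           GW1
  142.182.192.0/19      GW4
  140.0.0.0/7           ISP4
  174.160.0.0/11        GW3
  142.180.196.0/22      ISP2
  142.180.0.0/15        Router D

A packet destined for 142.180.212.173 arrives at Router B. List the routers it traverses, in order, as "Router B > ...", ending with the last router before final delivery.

At Router B: longest match for 142.180.212.173 is 142.180.0.0/15 -> Router D
At Router D: longest match for 142.180.212.173 is 142.180.0.0/15 -> local delivery

Router B > Router D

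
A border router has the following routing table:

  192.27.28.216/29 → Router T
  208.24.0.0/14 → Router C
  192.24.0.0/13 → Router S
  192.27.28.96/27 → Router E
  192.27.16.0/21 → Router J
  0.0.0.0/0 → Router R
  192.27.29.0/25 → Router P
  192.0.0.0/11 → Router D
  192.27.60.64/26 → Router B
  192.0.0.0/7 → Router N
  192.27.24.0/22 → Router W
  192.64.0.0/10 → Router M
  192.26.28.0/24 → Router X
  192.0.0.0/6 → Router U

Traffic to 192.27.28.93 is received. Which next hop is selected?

Routes whose prefix contains 192.27.28.93:
  0.0.0.0/0 (default, matches everything) -> Router R
  192.0.0.0/6 (192.0.0.0 - 195.255.255.255) -> Router U
  192.0.0.0/7 (192.0.0.0 - 193.255.255.255) -> Router N
  192.0.0.0/11 (192.0.0.0 - 192.31.255.255) -> Router D
  192.24.0.0/13 (192.24.0.0 - 192.31.255.255) -> Router S
More-specific entries that do NOT match:
  192.27.28.216/29 (192.27.28.216 - 192.27.28.223) does not contain 192.27.28.93
  192.27.28.96/27 (192.27.28.96 - 192.27.28.127) does not contain 192.27.28.93
  192.27.60.64/26 (192.27.60.64 - 192.27.60.127) does not contain 192.27.28.93
  192.27.29.0/25 (192.27.29.0 - 192.27.29.127) does not contain 192.27.28.93
  192.26.28.0/24 (192.26.28.0 - 192.26.28.255) does not contain 192.27.28.93
  192.27.24.0/22 (192.27.24.0 - 192.27.27.255) does not contain 192.27.28.93
  192.27.16.0/21 (192.27.16.0 - 192.27.23.255) does not contain 192.27.28.93
  208.24.0.0/14 (208.24.0.0 - 208.27.255.255) does not contain 192.27.28.93
Longest matching prefix is /13 -> next hop Router S.

Router S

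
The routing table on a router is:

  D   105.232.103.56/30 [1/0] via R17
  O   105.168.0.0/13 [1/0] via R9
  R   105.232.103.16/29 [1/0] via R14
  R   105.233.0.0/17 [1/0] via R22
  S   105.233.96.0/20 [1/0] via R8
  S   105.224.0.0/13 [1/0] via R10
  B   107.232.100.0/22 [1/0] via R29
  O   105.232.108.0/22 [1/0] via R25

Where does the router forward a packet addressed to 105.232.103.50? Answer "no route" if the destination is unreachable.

no route

No entry's prefix contains 105.232.103.50; there is no default route.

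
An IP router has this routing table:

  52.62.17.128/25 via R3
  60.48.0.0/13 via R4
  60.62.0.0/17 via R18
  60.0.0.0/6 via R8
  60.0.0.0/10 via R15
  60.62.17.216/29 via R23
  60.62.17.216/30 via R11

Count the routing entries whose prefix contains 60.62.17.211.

3

Prefixes containing 60.62.17.211:
  60.0.0.0/6 (60.0.0.0 - 63.255.255.255)
  60.0.0.0/10 (60.0.0.0 - 60.63.255.255)
  60.62.0.0/17 (60.62.0.0 - 60.62.127.255)
Total matching entries: 3.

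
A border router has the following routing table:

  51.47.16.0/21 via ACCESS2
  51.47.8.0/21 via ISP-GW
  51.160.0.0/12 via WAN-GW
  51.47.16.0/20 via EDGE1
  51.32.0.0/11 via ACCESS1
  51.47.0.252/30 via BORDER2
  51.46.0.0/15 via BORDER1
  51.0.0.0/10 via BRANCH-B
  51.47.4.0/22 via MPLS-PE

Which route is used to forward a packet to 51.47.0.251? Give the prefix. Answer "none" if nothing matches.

51.46.0.0/15

Entries matching 51.47.0.251:
  51.0.0.0/10 (51.0.0.0 - 51.63.255.255)
  51.32.0.0/11 (51.32.0.0 - 51.63.255.255)
  51.46.0.0/15 (51.46.0.0 - 51.47.255.255)
Most specific is 51.46.0.0/15.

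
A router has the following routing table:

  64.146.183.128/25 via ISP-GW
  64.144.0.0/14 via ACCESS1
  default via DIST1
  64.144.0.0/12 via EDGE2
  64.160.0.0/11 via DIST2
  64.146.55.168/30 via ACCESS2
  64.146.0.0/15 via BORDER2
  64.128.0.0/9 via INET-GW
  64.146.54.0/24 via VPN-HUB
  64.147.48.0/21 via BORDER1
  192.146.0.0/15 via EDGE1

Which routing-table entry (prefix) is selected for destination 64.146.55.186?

Entries matching 64.146.55.186:
  0.0.0.0/0 (default, matches everything)
  64.128.0.0/9 (64.128.0.0 - 64.255.255.255)
  64.144.0.0/12 (64.144.0.0 - 64.159.255.255)
  64.144.0.0/14 (64.144.0.0 - 64.147.255.255)
  64.146.0.0/15 (64.146.0.0 - 64.147.255.255)
Most specific is 64.146.0.0/15.

64.146.0.0/15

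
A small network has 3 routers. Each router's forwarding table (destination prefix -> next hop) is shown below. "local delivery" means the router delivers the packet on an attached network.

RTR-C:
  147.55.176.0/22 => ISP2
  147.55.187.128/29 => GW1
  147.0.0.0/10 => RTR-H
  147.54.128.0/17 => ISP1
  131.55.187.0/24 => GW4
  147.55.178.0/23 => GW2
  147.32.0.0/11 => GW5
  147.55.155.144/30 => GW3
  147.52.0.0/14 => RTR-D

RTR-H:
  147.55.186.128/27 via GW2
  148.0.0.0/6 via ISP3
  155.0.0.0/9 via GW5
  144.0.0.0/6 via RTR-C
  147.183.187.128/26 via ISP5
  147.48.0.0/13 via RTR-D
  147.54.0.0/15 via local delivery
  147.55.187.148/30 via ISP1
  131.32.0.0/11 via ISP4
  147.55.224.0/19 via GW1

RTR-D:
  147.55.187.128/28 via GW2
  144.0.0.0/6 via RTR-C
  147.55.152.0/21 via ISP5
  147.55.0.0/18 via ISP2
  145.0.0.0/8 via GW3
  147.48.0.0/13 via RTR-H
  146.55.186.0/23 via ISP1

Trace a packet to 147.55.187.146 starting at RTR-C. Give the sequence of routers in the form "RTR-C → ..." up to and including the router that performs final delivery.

At RTR-C: longest match for 147.55.187.146 is 147.52.0.0/14 -> RTR-D
At RTR-D: longest match for 147.55.187.146 is 147.48.0.0/13 -> RTR-H
At RTR-H: longest match for 147.55.187.146 is 147.54.0.0/15 -> local delivery

RTR-C → RTR-D → RTR-H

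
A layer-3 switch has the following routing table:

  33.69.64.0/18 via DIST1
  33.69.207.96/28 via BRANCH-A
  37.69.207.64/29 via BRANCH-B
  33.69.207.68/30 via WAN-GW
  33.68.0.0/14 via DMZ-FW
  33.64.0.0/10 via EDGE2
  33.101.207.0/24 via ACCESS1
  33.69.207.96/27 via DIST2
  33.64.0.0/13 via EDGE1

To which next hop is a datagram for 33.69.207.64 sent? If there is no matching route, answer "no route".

Routes whose prefix contains 33.69.207.64:
  33.64.0.0/10 (33.64.0.0 - 33.127.255.255) -> EDGE2
  33.64.0.0/13 (33.64.0.0 - 33.71.255.255) -> EDGE1
  33.68.0.0/14 (33.68.0.0 - 33.71.255.255) -> DMZ-FW
More-specific entries that do NOT match:
  33.69.207.68/30 (33.69.207.68 - 33.69.207.71) does not contain 33.69.207.64
  37.69.207.64/29 (37.69.207.64 - 37.69.207.71) does not contain 33.69.207.64
  33.69.207.96/28 (33.69.207.96 - 33.69.207.111) does not contain 33.69.207.64
  33.69.207.96/27 (33.69.207.96 - 33.69.207.127) does not contain 33.69.207.64
  33.101.207.0/24 (33.101.207.0 - 33.101.207.255) does not contain 33.69.207.64
  33.69.64.0/18 (33.69.64.0 - 33.69.127.255) does not contain 33.69.207.64
Longest matching prefix is /14 -> next hop DMZ-FW.

DMZ-FW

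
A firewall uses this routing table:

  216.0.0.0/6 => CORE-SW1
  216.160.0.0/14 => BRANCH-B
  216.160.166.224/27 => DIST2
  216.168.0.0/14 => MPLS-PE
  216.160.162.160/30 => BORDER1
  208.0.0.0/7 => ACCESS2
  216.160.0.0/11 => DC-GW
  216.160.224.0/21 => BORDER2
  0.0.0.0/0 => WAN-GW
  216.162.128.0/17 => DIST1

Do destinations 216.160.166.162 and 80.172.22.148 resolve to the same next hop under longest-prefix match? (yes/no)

216.160.166.162: longest match 216.160.0.0/14 -> BRANCH-B
80.172.22.148: longest match 0.0.0.0/0 -> WAN-GW

no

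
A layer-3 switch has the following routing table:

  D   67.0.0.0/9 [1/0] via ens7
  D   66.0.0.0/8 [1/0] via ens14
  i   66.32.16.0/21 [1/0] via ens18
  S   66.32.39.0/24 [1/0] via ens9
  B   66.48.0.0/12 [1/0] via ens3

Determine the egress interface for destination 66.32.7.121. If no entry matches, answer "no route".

Routes whose prefix contains 66.32.7.121:
  66.0.0.0/8 (66.0.0.0 - 66.255.255.255) -> ens14
More-specific entries that do NOT match:
  66.32.39.0/24 (66.32.39.0 - 66.32.39.255) does not contain 66.32.7.121
  66.32.16.0/21 (66.32.16.0 - 66.32.23.255) does not contain 66.32.7.121
  66.48.0.0/12 (66.48.0.0 - 66.63.255.255) does not contain 66.32.7.121
  67.0.0.0/9 (67.0.0.0 - 67.127.255.255) does not contain 66.32.7.121
Longest matching prefix is /8 -> interface ens14.

ens14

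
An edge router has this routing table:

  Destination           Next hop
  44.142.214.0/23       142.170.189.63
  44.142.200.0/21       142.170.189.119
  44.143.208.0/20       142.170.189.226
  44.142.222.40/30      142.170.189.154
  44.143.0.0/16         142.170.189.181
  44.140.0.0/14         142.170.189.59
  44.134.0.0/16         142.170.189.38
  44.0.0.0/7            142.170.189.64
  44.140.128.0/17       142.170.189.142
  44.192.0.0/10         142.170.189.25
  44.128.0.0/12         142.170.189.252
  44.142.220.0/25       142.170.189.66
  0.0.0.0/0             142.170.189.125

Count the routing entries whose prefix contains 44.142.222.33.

4

Prefixes containing 44.142.222.33:
  0.0.0.0/0 (default, matches everything)
  44.0.0.0/7 (44.0.0.0 - 45.255.255.255)
  44.128.0.0/12 (44.128.0.0 - 44.143.255.255)
  44.140.0.0/14 (44.140.0.0 - 44.143.255.255)
Total matching entries: 4.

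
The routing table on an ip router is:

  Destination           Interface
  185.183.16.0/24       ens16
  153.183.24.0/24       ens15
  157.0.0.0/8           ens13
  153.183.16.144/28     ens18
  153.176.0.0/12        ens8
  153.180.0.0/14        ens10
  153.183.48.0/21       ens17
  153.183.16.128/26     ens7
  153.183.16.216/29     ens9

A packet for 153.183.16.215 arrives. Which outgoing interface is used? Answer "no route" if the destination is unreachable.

Routes whose prefix contains 153.183.16.215:
  153.176.0.0/12 (153.176.0.0 - 153.191.255.255) -> ens8
  153.180.0.0/14 (153.180.0.0 - 153.183.255.255) -> ens10
More-specific entries that do NOT match:
  153.183.16.216/29 (153.183.16.216 - 153.183.16.223) does not contain 153.183.16.215
  153.183.16.144/28 (153.183.16.144 - 153.183.16.159) does not contain 153.183.16.215
  153.183.16.128/26 (153.183.16.128 - 153.183.16.191) does not contain 153.183.16.215
  185.183.16.0/24 (185.183.16.0 - 185.183.16.255) does not contain 153.183.16.215
  153.183.24.0/24 (153.183.24.0 - 153.183.24.255) does not contain 153.183.16.215
  153.183.48.0/21 (153.183.48.0 - 153.183.55.255) does not contain 153.183.16.215
Longest matching prefix is /14 -> interface ens10.

ens10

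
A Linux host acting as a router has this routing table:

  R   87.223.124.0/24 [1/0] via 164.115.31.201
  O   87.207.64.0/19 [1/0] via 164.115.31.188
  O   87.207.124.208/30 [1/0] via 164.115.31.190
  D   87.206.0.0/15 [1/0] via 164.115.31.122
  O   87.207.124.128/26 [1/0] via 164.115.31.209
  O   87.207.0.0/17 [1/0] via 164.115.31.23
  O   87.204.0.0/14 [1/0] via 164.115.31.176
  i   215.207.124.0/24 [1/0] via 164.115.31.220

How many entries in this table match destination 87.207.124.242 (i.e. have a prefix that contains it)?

Prefixes containing 87.207.124.242:
  87.204.0.0/14 (87.204.0.0 - 87.207.255.255)
  87.206.0.0/15 (87.206.0.0 - 87.207.255.255)
  87.207.0.0/17 (87.207.0.0 - 87.207.127.255)
Total matching entries: 3.

3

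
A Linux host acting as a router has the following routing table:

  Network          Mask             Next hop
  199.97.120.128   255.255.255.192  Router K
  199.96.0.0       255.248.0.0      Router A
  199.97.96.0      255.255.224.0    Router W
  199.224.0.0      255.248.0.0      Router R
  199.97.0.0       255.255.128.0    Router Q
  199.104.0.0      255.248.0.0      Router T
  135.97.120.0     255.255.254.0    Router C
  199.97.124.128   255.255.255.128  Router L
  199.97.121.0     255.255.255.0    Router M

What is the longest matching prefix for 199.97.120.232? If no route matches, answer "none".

199.97.96.0/19

Entries matching 199.97.120.232:
  199.96.0.0/13 (199.96.0.0 - 199.103.255.255)
  199.97.0.0/17 (199.97.0.0 - 199.97.127.255)
  199.97.96.0/19 (199.97.96.0 - 199.97.127.255)
Most specific is 199.97.96.0/19.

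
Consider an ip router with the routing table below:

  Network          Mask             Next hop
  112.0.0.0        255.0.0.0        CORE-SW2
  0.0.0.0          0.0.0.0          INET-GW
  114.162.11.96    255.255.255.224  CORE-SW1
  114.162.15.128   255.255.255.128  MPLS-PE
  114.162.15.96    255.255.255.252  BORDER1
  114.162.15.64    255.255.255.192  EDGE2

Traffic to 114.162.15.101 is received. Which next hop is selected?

Routes whose prefix contains 114.162.15.101:
  0.0.0.0/0 (default, matches everything) -> INET-GW
  114.162.15.64/26 (114.162.15.64 - 114.162.15.127) -> EDGE2
More-specific entries that do NOT match:
  114.162.15.96/30 (114.162.15.96 - 114.162.15.99) does not contain 114.162.15.101
  114.162.11.96/27 (114.162.11.96 - 114.162.11.127) does not contain 114.162.15.101
Longest matching prefix is /26 -> next hop EDGE2.

EDGE2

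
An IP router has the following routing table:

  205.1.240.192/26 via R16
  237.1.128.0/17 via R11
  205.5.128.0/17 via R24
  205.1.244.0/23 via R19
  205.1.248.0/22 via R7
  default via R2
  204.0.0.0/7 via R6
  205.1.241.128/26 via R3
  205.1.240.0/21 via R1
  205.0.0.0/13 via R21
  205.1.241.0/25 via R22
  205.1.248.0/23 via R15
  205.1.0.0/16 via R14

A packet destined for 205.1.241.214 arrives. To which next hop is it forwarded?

R1

Routes whose prefix contains 205.1.241.214:
  0.0.0.0/0 (default, matches everything) -> R2
  204.0.0.0/7 (204.0.0.0 - 205.255.255.255) -> R6
  205.0.0.0/13 (205.0.0.0 - 205.7.255.255) -> R21
  205.1.0.0/16 (205.1.0.0 - 205.1.255.255) -> R14
  205.1.240.0/21 (205.1.240.0 - 205.1.247.255) -> R1
More-specific entries that do NOT match:
  205.1.240.192/26 (205.1.240.192 - 205.1.240.255) does not contain 205.1.241.214
  205.1.241.128/26 (205.1.241.128 - 205.1.241.191) does not contain 205.1.241.214
  205.1.241.0/25 (205.1.241.0 - 205.1.241.127) does not contain 205.1.241.214
  205.1.244.0/23 (205.1.244.0 - 205.1.245.255) does not contain 205.1.241.214
  205.1.248.0/23 (205.1.248.0 - 205.1.249.255) does not contain 205.1.241.214
  205.1.248.0/22 (205.1.248.0 - 205.1.251.255) does not contain 205.1.241.214
Longest matching prefix is /21 -> next hop R1.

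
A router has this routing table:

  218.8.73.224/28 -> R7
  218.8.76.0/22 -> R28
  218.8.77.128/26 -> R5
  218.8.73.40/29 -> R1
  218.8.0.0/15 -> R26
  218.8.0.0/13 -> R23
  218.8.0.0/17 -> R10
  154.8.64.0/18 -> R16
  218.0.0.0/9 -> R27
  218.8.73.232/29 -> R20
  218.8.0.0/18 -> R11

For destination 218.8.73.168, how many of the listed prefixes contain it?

4

Prefixes containing 218.8.73.168:
  218.0.0.0/9 (218.0.0.0 - 218.127.255.255)
  218.8.0.0/13 (218.8.0.0 - 218.15.255.255)
  218.8.0.0/15 (218.8.0.0 - 218.9.255.255)
  218.8.0.0/17 (218.8.0.0 - 218.8.127.255)
Total matching entries: 4.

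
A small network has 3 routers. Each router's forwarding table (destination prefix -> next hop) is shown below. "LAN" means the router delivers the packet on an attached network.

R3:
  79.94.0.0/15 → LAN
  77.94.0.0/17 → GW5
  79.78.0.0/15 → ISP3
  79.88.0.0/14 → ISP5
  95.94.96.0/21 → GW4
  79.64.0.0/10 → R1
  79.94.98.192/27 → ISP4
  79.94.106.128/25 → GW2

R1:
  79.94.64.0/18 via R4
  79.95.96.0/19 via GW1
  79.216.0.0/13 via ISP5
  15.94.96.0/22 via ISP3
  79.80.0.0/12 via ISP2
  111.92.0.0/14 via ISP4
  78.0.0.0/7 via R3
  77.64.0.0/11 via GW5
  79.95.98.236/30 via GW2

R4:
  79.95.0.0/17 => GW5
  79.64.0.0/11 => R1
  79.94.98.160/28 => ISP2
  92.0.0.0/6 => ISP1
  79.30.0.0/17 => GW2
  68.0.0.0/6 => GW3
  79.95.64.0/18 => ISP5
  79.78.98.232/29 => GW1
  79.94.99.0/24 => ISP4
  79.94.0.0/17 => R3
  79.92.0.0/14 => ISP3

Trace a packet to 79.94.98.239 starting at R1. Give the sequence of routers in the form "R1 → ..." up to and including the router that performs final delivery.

R1 → R4 → R3

At R1: longest match for 79.94.98.239 is 79.94.64.0/18 -> R4
At R4: longest match for 79.94.98.239 is 79.94.0.0/17 -> R3
At R3: longest match for 79.94.98.239 is 79.94.0.0/15 -> LAN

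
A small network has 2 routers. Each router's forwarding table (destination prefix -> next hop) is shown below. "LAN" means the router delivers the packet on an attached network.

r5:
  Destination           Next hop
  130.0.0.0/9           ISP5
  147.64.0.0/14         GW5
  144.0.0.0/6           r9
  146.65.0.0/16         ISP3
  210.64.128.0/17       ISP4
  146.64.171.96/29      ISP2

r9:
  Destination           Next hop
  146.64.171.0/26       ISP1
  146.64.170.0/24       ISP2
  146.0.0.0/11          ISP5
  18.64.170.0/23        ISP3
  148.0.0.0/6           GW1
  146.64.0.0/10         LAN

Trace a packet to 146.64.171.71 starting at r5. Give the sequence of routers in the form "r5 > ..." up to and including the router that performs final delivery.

At r5: longest match for 146.64.171.71 is 144.0.0.0/6 -> r9
At r9: longest match for 146.64.171.71 is 146.64.0.0/10 -> LAN

r5 > r9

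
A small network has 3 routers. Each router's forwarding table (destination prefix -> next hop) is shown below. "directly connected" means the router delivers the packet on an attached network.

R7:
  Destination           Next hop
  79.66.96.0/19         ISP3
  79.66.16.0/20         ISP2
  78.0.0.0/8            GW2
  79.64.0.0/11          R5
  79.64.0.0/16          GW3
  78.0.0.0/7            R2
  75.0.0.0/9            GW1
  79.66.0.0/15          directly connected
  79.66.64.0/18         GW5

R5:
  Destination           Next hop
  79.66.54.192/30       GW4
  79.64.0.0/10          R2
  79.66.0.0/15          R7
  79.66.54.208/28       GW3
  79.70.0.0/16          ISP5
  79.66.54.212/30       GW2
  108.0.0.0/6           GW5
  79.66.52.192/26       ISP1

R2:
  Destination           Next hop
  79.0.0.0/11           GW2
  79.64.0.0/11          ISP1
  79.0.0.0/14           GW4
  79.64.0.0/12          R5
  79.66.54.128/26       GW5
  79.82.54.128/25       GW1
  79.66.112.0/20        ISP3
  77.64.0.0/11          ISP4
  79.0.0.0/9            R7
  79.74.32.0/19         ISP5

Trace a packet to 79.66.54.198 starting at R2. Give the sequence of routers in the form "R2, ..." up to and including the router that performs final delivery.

At R2: longest match for 79.66.54.198 is 79.64.0.0/12 -> R5
At R5: longest match for 79.66.54.198 is 79.66.0.0/15 -> R7
At R7: longest match for 79.66.54.198 is 79.66.0.0/15 -> directly connected

R2, R5, R7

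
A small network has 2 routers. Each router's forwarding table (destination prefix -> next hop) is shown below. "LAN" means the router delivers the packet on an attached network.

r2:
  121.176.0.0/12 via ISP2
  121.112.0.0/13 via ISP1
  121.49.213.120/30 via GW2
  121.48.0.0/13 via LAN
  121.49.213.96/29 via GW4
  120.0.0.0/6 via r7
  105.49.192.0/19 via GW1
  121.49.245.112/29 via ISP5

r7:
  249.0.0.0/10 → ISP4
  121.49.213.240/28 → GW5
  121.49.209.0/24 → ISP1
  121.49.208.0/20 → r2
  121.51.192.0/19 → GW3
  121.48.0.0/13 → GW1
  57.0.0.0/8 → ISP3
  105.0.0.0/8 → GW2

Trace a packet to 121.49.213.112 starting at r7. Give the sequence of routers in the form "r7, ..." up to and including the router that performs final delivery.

At r7: longest match for 121.49.213.112 is 121.49.208.0/20 -> r2
At r2: longest match for 121.49.213.112 is 121.48.0.0/13 -> LAN

r7, r2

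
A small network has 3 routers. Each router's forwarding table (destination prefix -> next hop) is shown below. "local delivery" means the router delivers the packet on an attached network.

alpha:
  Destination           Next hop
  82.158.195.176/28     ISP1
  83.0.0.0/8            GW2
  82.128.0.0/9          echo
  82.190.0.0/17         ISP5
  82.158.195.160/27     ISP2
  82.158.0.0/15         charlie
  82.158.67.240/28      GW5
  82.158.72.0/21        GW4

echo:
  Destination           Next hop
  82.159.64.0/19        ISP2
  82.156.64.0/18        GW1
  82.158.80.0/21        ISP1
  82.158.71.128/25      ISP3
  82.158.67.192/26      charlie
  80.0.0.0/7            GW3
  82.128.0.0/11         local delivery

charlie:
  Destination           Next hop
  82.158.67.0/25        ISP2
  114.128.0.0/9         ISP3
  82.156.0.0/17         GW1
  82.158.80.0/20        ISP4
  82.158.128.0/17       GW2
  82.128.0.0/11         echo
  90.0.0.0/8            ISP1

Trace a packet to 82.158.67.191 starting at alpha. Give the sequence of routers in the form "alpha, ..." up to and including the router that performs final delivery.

At alpha: longest match for 82.158.67.191 is 82.158.0.0/15 -> charlie
At charlie: longest match for 82.158.67.191 is 82.128.0.0/11 -> echo
At echo: longest match for 82.158.67.191 is 82.128.0.0/11 -> local delivery

alpha, charlie, echo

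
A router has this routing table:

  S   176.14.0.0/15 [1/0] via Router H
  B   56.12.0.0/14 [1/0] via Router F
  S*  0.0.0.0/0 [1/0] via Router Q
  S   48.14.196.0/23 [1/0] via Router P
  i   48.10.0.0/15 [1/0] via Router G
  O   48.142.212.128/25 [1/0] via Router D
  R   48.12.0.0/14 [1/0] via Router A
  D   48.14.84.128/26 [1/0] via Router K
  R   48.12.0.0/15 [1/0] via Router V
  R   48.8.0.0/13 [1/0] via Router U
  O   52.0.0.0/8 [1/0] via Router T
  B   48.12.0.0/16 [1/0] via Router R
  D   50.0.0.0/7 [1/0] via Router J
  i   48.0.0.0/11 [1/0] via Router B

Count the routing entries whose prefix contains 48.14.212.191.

Prefixes containing 48.14.212.191:
  0.0.0.0/0 (default, matches everything)
  48.0.0.0/11 (48.0.0.0 - 48.31.255.255)
  48.8.0.0/13 (48.8.0.0 - 48.15.255.255)
  48.12.0.0/14 (48.12.0.0 - 48.15.255.255)
Total matching entries: 4.

4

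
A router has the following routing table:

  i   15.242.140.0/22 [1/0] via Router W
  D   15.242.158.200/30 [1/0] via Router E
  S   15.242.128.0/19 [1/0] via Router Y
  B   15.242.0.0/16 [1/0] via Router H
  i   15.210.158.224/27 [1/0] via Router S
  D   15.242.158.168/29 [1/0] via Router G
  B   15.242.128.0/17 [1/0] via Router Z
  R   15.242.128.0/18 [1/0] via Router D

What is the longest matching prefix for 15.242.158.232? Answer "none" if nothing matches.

15.242.128.0/19

Entries matching 15.242.158.232:
  15.242.0.0/16 (15.242.0.0 - 15.242.255.255)
  15.242.128.0/17 (15.242.128.0 - 15.242.255.255)
  15.242.128.0/18 (15.242.128.0 - 15.242.191.255)
  15.242.128.0/19 (15.242.128.0 - 15.242.159.255)
Most specific is 15.242.128.0/19.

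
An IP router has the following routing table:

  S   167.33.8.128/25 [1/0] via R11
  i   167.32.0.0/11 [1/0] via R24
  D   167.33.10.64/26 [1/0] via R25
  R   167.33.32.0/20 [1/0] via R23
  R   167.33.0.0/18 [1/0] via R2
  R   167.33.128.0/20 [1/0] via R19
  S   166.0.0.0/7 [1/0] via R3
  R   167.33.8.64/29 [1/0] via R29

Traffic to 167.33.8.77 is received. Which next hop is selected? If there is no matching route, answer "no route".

R2

Routes whose prefix contains 167.33.8.77:
  166.0.0.0/7 (166.0.0.0 - 167.255.255.255) -> R3
  167.32.0.0/11 (167.32.0.0 - 167.63.255.255) -> R24
  167.33.0.0/18 (167.33.0.0 - 167.33.63.255) -> R2
More-specific entries that do NOT match:
  167.33.8.64/29 (167.33.8.64 - 167.33.8.71) does not contain 167.33.8.77
  167.33.10.64/26 (167.33.10.64 - 167.33.10.127) does not contain 167.33.8.77
  167.33.8.128/25 (167.33.8.128 - 167.33.8.255) does not contain 167.33.8.77
  167.33.32.0/20 (167.33.32.0 - 167.33.47.255) does not contain 167.33.8.77
  167.33.128.0/20 (167.33.128.0 - 167.33.143.255) does not contain 167.33.8.77
Longest matching prefix is /18 -> next hop R2.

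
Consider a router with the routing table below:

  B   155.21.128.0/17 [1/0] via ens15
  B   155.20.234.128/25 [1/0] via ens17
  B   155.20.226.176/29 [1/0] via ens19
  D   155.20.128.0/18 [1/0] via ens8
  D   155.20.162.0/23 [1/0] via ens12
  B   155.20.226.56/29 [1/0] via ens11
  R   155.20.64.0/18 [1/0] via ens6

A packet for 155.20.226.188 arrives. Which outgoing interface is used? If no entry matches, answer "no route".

no route

No entry's prefix contains 155.20.226.188; there is no default route.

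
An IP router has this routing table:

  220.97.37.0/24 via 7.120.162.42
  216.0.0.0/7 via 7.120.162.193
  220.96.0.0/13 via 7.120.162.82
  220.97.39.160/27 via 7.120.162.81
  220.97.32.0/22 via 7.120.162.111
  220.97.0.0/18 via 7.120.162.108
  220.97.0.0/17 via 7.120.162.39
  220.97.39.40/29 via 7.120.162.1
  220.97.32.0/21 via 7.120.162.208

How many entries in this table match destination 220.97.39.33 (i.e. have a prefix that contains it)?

Prefixes containing 220.97.39.33:
  220.96.0.0/13 (220.96.0.0 - 220.103.255.255)
  220.97.0.0/17 (220.97.0.0 - 220.97.127.255)
  220.97.0.0/18 (220.97.0.0 - 220.97.63.255)
  220.97.32.0/21 (220.97.32.0 - 220.97.39.255)
Total matching entries: 4.

4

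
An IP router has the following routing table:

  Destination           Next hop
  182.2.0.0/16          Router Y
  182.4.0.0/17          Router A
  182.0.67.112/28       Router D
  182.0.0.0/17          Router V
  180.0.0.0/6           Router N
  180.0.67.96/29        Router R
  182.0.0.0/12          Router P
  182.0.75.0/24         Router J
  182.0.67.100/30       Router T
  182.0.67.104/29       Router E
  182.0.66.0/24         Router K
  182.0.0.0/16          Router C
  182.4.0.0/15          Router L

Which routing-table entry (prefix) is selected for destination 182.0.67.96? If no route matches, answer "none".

Entries matching 182.0.67.96:
  180.0.0.0/6 (180.0.0.0 - 183.255.255.255)
  182.0.0.0/12 (182.0.0.0 - 182.15.255.255)
  182.0.0.0/16 (182.0.0.0 - 182.0.255.255)
  182.0.0.0/17 (182.0.0.0 - 182.0.127.255)
Most specific is 182.0.0.0/17.

182.0.0.0/17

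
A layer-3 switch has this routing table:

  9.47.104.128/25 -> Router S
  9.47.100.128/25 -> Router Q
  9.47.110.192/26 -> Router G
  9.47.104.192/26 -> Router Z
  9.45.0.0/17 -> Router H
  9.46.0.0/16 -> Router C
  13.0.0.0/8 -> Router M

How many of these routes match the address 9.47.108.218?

0

No listed prefix contains 9.47.108.218.
Total matching entries: 0.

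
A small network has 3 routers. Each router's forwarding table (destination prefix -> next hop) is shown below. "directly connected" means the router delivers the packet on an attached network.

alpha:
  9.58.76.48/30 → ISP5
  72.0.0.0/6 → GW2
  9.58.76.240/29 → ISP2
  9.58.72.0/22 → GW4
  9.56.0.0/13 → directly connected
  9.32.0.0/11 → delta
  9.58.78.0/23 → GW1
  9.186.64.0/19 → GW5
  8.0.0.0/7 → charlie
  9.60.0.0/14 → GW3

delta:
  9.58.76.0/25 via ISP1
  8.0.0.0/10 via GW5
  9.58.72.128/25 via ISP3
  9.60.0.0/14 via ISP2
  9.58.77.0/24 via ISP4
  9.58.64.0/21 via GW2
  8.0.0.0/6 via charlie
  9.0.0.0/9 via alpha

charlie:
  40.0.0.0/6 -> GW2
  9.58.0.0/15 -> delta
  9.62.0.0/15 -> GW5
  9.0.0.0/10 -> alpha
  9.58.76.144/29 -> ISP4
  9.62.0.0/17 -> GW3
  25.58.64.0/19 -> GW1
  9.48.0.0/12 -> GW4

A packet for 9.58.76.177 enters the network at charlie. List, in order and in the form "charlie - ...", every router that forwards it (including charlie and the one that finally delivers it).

charlie - delta - alpha

At charlie: longest match for 9.58.76.177 is 9.58.0.0/15 -> delta
At delta: longest match for 9.58.76.177 is 9.0.0.0/9 -> alpha
At alpha: longest match for 9.58.76.177 is 9.56.0.0/13 -> directly connected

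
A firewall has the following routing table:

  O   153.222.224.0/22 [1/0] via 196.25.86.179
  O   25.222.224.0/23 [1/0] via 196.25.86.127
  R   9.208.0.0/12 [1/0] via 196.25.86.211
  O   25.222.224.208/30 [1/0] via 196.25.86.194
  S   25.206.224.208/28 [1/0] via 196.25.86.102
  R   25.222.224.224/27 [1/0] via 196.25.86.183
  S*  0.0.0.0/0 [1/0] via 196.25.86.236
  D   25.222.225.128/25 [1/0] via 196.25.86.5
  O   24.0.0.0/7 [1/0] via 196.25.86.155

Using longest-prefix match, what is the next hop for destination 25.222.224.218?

196.25.86.127

Routes whose prefix contains 25.222.224.218:
  0.0.0.0/0 (default, matches everything) -> 196.25.86.236
  24.0.0.0/7 (24.0.0.0 - 25.255.255.255) -> 196.25.86.155
  25.222.224.0/23 (25.222.224.0 - 25.222.225.255) -> 196.25.86.127
More-specific entries that do NOT match:
  25.222.224.208/30 (25.222.224.208 - 25.222.224.211) does not contain 25.222.224.218
  25.206.224.208/28 (25.206.224.208 - 25.206.224.223) does not contain 25.222.224.218
  25.222.224.224/27 (25.222.224.224 - 25.222.224.255) does not contain 25.222.224.218
  25.222.225.128/25 (25.222.225.128 - 25.222.225.255) does not contain 25.222.224.218
Longest matching prefix is /23 -> next hop 196.25.86.127.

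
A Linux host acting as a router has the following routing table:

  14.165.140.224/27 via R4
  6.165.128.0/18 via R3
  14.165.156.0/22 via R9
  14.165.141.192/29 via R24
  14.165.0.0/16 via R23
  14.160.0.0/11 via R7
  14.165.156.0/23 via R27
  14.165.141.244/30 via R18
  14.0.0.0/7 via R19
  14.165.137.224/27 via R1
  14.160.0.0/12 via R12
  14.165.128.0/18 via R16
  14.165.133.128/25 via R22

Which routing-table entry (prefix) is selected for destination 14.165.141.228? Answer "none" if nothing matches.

Entries matching 14.165.141.228:
  14.0.0.0/7 (14.0.0.0 - 15.255.255.255)
  14.160.0.0/11 (14.160.0.0 - 14.191.255.255)
  14.160.0.0/12 (14.160.0.0 - 14.175.255.255)
  14.165.0.0/16 (14.165.0.0 - 14.165.255.255)
  14.165.128.0/18 (14.165.128.0 - 14.165.191.255)
Most specific is 14.165.128.0/18.

14.165.128.0/18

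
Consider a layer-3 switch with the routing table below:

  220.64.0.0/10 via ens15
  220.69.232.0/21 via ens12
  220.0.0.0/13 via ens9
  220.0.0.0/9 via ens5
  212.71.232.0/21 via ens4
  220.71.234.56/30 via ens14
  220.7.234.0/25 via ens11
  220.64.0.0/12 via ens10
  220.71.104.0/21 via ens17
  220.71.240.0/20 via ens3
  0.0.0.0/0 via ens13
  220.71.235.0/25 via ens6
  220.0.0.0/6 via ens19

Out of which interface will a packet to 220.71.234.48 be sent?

Routes whose prefix contains 220.71.234.48:
  0.0.0.0/0 (default, matches everything) -> ens13
  220.0.0.0/6 (220.0.0.0 - 223.255.255.255) -> ens19
  220.0.0.0/9 (220.0.0.0 - 220.127.255.255) -> ens5
  220.64.0.0/10 (220.64.0.0 - 220.127.255.255) -> ens15
  220.64.0.0/12 (220.64.0.0 - 220.79.255.255) -> ens10
More-specific entries that do NOT match:
  220.71.234.56/30 (220.71.234.56 - 220.71.234.59) does not contain 220.71.234.48
  220.7.234.0/25 (220.7.234.0 - 220.7.234.127) does not contain 220.71.234.48
  220.71.235.0/25 (220.71.235.0 - 220.71.235.127) does not contain 220.71.234.48
  220.69.232.0/21 (220.69.232.0 - 220.69.239.255) does not contain 220.71.234.48
  212.71.232.0/21 (212.71.232.0 - 212.71.239.255) does not contain 220.71.234.48
  220.71.104.0/21 (220.71.104.0 - 220.71.111.255) does not contain 220.71.234.48
  220.71.240.0/20 (220.71.240.0 - 220.71.255.255) does not contain 220.71.234.48
  220.0.0.0/13 (220.0.0.0 - 220.7.255.255) does not contain 220.71.234.48
Longest matching prefix is /12 -> interface ens10.

ens10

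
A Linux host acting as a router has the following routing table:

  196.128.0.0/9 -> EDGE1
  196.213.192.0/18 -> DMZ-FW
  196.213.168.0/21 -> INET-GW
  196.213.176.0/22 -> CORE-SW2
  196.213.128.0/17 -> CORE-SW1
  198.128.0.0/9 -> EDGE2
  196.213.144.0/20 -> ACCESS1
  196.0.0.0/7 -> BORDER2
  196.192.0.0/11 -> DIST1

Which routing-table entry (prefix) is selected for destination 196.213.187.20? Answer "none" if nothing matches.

196.213.128.0/17

Entries matching 196.213.187.20:
  196.0.0.0/7 (196.0.0.0 - 197.255.255.255)
  196.128.0.0/9 (196.128.0.0 - 196.255.255.255)
  196.192.0.0/11 (196.192.0.0 - 196.223.255.255)
  196.213.128.0/17 (196.213.128.0 - 196.213.255.255)
Most specific is 196.213.128.0/17.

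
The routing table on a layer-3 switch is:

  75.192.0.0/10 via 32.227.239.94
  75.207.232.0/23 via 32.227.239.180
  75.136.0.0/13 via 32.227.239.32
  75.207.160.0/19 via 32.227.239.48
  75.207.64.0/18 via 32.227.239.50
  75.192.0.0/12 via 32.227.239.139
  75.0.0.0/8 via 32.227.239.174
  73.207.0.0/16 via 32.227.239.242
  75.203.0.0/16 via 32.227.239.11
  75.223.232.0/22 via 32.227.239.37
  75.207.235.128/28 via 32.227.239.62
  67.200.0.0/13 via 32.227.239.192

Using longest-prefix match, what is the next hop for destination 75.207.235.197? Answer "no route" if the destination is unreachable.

Routes whose prefix contains 75.207.235.197:
  75.0.0.0/8 (75.0.0.0 - 75.255.255.255) -> 32.227.239.174
  75.192.0.0/10 (75.192.0.0 - 75.255.255.255) -> 32.227.239.94
  75.192.0.0/12 (75.192.0.0 - 75.207.255.255) -> 32.227.239.139
More-specific entries that do NOT match:
  75.207.235.128/28 (75.207.235.128 - 75.207.235.143) does not contain 75.207.235.197
  75.207.232.0/23 (75.207.232.0 - 75.207.233.255) does not contain 75.207.235.197
  75.223.232.0/22 (75.223.232.0 - 75.223.235.255) does not contain 75.207.235.197
  75.207.160.0/19 (75.207.160.0 - 75.207.191.255) does not contain 75.207.235.197
  75.207.64.0/18 (75.207.64.0 - 75.207.127.255) does not contain 75.207.235.197
  73.207.0.0/16 (73.207.0.0 - 73.207.255.255) does not contain 75.207.235.197
  75.203.0.0/16 (75.203.0.0 - 75.203.255.255) does not contain 75.207.235.197
  75.136.0.0/13 (75.136.0.0 - 75.143.255.255) does not contain 75.207.235.197
  67.200.0.0/13 (67.200.0.0 - 67.207.255.255) does not contain 75.207.235.197
Longest matching prefix is /12 -> next hop 32.227.239.139.

32.227.239.139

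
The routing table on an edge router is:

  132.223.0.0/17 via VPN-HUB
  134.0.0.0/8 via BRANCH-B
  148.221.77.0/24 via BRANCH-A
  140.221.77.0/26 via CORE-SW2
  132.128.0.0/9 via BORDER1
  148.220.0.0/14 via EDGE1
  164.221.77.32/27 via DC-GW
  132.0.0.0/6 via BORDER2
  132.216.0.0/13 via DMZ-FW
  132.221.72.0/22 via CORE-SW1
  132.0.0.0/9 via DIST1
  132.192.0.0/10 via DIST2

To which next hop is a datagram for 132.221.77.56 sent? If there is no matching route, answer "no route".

Routes whose prefix contains 132.221.77.56:
  132.0.0.0/6 (132.0.0.0 - 135.255.255.255) -> BORDER2
  132.128.0.0/9 (132.128.0.0 - 132.255.255.255) -> BORDER1
  132.192.0.0/10 (132.192.0.0 - 132.255.255.255) -> DIST2
  132.216.0.0/13 (132.216.0.0 - 132.223.255.255) -> DMZ-FW
More-specific entries that do NOT match:
  164.221.77.32/27 (164.221.77.32 - 164.221.77.63) does not contain 132.221.77.56
  140.221.77.0/26 (140.221.77.0 - 140.221.77.63) does not contain 132.221.77.56
  148.221.77.0/24 (148.221.77.0 - 148.221.77.255) does not contain 132.221.77.56
  132.221.72.0/22 (132.221.72.0 - 132.221.75.255) does not contain 132.221.77.56
  132.223.0.0/17 (132.223.0.0 - 132.223.127.255) does not contain 132.221.77.56
  148.220.0.0/14 (148.220.0.0 - 148.223.255.255) does not contain 132.221.77.56
Longest matching prefix is /13 -> next hop DMZ-FW.

DMZ-FW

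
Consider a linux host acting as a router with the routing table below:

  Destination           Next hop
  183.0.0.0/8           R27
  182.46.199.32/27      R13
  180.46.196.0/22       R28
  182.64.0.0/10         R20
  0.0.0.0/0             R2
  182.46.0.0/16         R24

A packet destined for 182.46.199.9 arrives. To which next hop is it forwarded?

Routes whose prefix contains 182.46.199.9:
  0.0.0.0/0 (default, matches everything) -> R2
  182.46.0.0/16 (182.46.0.0 - 182.46.255.255) -> R24
More-specific entries that do NOT match:
  182.46.199.32/27 (182.46.199.32 - 182.46.199.63) does not contain 182.46.199.9
  180.46.196.0/22 (180.46.196.0 - 180.46.199.255) does not contain 182.46.199.9
Longest matching prefix is /16 -> next hop R24.

R24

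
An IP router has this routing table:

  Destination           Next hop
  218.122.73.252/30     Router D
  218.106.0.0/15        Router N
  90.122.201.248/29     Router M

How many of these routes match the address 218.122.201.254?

0

No listed prefix contains 218.122.201.254.
Total matching entries: 0.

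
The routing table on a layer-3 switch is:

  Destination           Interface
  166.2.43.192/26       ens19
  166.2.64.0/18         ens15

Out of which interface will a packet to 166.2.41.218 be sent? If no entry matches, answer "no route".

no route

No entry's prefix contains 166.2.41.218; there is no default route.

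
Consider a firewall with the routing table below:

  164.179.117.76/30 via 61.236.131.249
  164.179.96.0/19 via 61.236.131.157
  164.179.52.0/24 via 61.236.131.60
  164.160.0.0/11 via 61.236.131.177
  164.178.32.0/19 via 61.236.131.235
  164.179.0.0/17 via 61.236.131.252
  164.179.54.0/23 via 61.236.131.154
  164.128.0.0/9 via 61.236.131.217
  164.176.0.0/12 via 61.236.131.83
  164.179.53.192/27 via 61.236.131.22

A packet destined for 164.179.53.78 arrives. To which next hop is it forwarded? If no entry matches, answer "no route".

61.236.131.252

Routes whose prefix contains 164.179.53.78:
  164.128.0.0/9 (164.128.0.0 - 164.255.255.255) -> 61.236.131.217
  164.160.0.0/11 (164.160.0.0 - 164.191.255.255) -> 61.236.131.177
  164.176.0.0/12 (164.176.0.0 - 164.191.255.255) -> 61.236.131.83
  164.179.0.0/17 (164.179.0.0 - 164.179.127.255) -> 61.236.131.252
More-specific entries that do NOT match:
  164.179.117.76/30 (164.179.117.76 - 164.179.117.79) does not contain 164.179.53.78
  164.179.53.192/27 (164.179.53.192 - 164.179.53.223) does not contain 164.179.53.78
  164.179.52.0/24 (164.179.52.0 - 164.179.52.255) does not contain 164.179.53.78
  164.179.54.0/23 (164.179.54.0 - 164.179.55.255) does not contain 164.179.53.78
  164.179.96.0/19 (164.179.96.0 - 164.179.127.255) does not contain 164.179.53.78
  164.178.32.0/19 (164.178.32.0 - 164.178.63.255) does not contain 164.179.53.78
Longest matching prefix is /17 -> next hop 61.236.131.252.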